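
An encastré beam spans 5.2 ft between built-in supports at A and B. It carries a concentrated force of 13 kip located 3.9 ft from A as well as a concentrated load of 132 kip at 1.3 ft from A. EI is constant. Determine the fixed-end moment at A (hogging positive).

Take the two fixed-end moments M_A, M_B as redundants; the released structure is the simple span AB.
On the primary (simply-supported) span, the end slopes from the loading are:
  at A: point load 13 at a = 3.9: Pab(L + b)/(6LEI) = 13.73/EI
  at B: point load 13 at a = 3.9: Pab(L + a)/(6LEI) = 19.22/EI
  at A: point load 132 at a = 1.3: Pab(L + b)/(6LEI) = 195.2/EI
  at B: point load 132 at a = 1.3: Pab(L + a)/(6LEI) = 139.4/EI
  θ_A0 = 208.9/EI,  θ_B0 = 158.6/EI
Flexibility coefficients: a unit moment at one end gives L/(3EI) there and L/(6EI) at the far end, so f₁₁ = f₂₂ = 1.733/EI and f₁₂ = f₂₁ = 0.8667/EI.
Compatibility — zero rotation at each built-in end:
  1.733 M_A + 0.8667 M_B = 208.9
  0.8667 M_A + 1.733 M_B = 158.6
Solving the pair gives M_A = 99.69 kip·ft and M_B = 41.68 kip·ft (hogging).

M_A = 99.69 kip·ft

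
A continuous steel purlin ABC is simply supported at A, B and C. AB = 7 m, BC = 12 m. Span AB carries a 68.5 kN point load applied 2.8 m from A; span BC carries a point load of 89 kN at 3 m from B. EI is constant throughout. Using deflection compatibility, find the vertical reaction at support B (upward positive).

R_B = 125.9 kN

Release continuity at B by inserting a hinge; the redundant is the internal moment M_B. The primary structure is two simply-supported spans AB and BC.
Rotations at B on the released spans (each span's end-slope, ×1/EI):
  span AB: point load 68.5 at a = 2.8: Pab(L + a)/(6LEI) = 188/EI
  span BC: point load 89 at a = 3: Pab(L + b)/(6LEI) = 700.9/EI
  relative rotation θ_0 = (188 + 700.9)/EI = 888.8/EI
A unit hogging moment at B produces rotation L₁/(3EI) + L₂/(3EI) = 6.333/EI.
Slope continuity at B: θ_0 = M_B·6.333/EI, so M_B = 888.8/6.333 = 140.3 kN·m (hogging).
Span AB, ΣM about A with M_B applied at B: R_B^{AB}·7 = 191.8 + 140.3, so R_B^{AB} = 47.45 kN and R_A = 68.5 − 47.45 = 21.05 kN.
Span BC, ΣM about C: R_B^{BC}·12 = 801 + 140.3, so R_B^{BC} = 78.45 kN and R_C = 89 − 78.45 = 10.55 kN.
R_B = 47.45 + 78.45 = 125.9 kN.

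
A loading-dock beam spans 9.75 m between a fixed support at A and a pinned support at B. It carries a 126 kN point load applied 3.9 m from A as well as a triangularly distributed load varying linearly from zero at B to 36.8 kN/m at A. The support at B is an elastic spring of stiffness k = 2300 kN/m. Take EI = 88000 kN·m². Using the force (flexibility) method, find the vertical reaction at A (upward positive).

R_A = 250.2 kN

Take the reaction at B as the redundant and release it; the primary structure is a cantilever fixed at A.
Deflection at B on the released cantilever, summing each load's contribution:
  point load 126 at a = 3.9: Pa²(3L − a)/(6EI) = 8097/EI
  triangular load, peak 36.8 at the fixed end: w₀L⁴/(30EI) = 11085/EI
  δ_0 = 19182/EI
Flexibility coefficient — unit upward force at B: δ_{BB} = L³/(3EI) = 309/EI.
With EI = 88000 kN·m²: δ_0 = 0.21798 m and δ_{BB} = 0.003511 m/kN.
Compatibility — the spring shortens by R_B/k under the reaction it provides: δ_0 − R_B·δ_{BB} = R_B/k. With 1/k = 0.000435 m/kN, R_B = δ_0 / (δ_{BB} + 1/k) = 0.21798 / (0.003511 + 0.000435) = 55.25 kN.
Vertical equilibrium: R_A = ΣP − R_B = 305.4 − 55.25 = 250.2 kN.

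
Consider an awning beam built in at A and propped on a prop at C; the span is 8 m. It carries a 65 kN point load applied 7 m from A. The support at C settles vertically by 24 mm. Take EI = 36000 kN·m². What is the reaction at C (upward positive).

R_C = 47.81 kN

Remove the prop at C; the released (primary) structure is a cantilever built in at A.
Primary-structure tip deflection at C by superposition:
  point load 65 at a = 7: Pa²(3L − a)/(6EI) = 9024/EI
Flexibility coefficient — unit upward force at C: δ_{CC} = L³/(3EI) = 170.7/EI.
With EI = 36000 kN·m²: δ_0 = 0.25067 m and δ_{CC} = 0.004741 m/kN.
Compatibility — the beam at C must follow the support down by 0.024 m: δ_0 − R_C·δ_{CC} = 0.024, so R_C = (0.25067 − 0.024)/0.004741 = 47.81 kN.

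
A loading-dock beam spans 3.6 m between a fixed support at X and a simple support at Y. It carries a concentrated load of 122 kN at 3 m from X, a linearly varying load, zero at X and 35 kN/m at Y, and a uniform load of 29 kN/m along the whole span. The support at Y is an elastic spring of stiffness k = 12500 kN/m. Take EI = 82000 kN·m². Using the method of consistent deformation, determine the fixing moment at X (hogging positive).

M_X = 285.9 kN·m

Take the reaction at Y as the redundant and release it; the primary structure is a cantilever fixed at X.
Free-end deflection of the primary structure under the applied loading (downward +):
  point load 122 at a = 3: Pa²(3L − a)/(6EI) = 1427/EI
  triangular load, peak 35 at the free end: 11w₀L⁴/(120EI) = 538.9/EI
  UDL 29: wL⁴/(8EI) = 608.9/EI
  δ_0 = 2575/EI
Flexibility coefficient — unit upward force at Y: δ_{YY} = L³/(3EI) = 15.55/EI.
With EI = 82000 kN·m²: δ_0 = 0.031404 m and δ_{YY} = 0.00019 m/kN.
Compatibility — the spring shortens by R_Y/k under the reaction it provides: δ_0 − R_Y·δ_{YY} = R_Y/k. With 1/k = 0.00008 m/kN, R_Y = δ_0 / (δ_{YY} + 1/k) = 0.031404 / (0.00019 + 0.00008) = 116.5 kN.
Moment equilibrium about X: M_X = Σ(load moments about X) − R_Y·L = 705.1 − 116.5×3.6 = 285.9 kN·m.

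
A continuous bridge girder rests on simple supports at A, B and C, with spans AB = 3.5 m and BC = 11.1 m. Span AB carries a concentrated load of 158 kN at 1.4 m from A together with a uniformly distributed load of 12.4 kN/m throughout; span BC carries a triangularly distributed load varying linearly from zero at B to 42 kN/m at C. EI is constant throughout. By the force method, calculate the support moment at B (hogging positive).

Take M_B as the redundant. Released structure: two simple spans AB and BC with a hinge at B.
Discontinuity in slope at B on the released structure — sum the simple-span end rotations:
  span AB: point load 158 at a = 1.4: Pab(L + a)/(6LEI) = 108.4/EI
  span AB: UDL 12.4: wL³/(24EI) = 22.15/EI
  span BC: triangular load, peak 42: 7w₀L³/(360EI) = 1117/EI
  relative rotation θ_0 = (130.5 + 1117)/EI = 1247/EI
A unit hogging moment at B produces rotation L₁/(3EI) + L₂/(3EI) = 4.867/EI.
Compatibility: M_B·(L₁+L₂)/(3EI) = θ_0, giving M_B = 256.3 kN·m (hogging).

M_B = 256.3 kN·m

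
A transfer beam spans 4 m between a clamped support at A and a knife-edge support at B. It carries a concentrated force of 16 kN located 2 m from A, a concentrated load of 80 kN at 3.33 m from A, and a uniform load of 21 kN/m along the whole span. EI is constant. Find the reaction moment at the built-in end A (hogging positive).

Release the roller at B. Primary structure: cantilever fixed at A.
Downward deflection at the released point B due to the loads:
  point load 16 at a = 2: Pa²(3L − a)/(6EI) = 106.7/EI
  point load 80 at a = 3.33: Pa²(3L − a)/(6EI) = 1282/EI
  UDL 21: wL⁴/(8EI) = 672/EI
  δ_0 = 2061/EI
Tip deflection under a unit load at B: L³/(3EI) = 21.33/EI.
The prop prevents deflection at B: R_B = δ_0/δ_{BB} = 2061/21.33 = 96.59 kN.
Moment equilibrium about A: M_A = Σ(load moments about A) − R_B·L = 466.4 − 96.59×4 = 80.05 kN·m.

M_A = 80.05 kN·m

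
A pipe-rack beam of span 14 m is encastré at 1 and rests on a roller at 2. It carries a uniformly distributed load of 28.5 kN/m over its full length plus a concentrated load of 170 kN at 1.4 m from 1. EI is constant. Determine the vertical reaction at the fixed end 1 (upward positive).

R_1 = 416.9 kN

Release the roller at 2. Primary structure: cantilever fixed at 1.
Primary-structure tip deflection at 2 by superposition:
  UDL 28.5: wL⁴/(8EI) = 136857/EI
  point load 170 at a = 1.4: Pa²(3L − a)/(6EI) = 2255/EI
  δ_0 = 139112/EI
Flexibility coefficient — unit upward force at 2: δ_{22} = L³/(3EI) = 914.7/EI.
The prop prevents deflection at 2: R_2 = δ_0/δ_{22} = 139112/914.7 = 152.1 kN.
Vertical equilibrium: R_1 = ΣP − R_2 = 569 − 152.1 = 416.9 kN.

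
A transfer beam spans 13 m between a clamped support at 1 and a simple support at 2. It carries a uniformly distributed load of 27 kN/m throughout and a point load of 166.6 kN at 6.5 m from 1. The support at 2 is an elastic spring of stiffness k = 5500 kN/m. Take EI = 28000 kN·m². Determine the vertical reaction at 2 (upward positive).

R_2 = 182.4 kN

Take the reaction at 2 as the redundant and release it; the primary structure is a cantilever fixed at 1.
Deflection at 2 on the released cantilever, summing each load's contribution:
  UDL 27: wL⁴/(8EI) = 96393/EI
  point load 166.6 at a = 6.5: Pa²(3L − a)/(6EI) = 38127/EI
  δ_0 = 134520/EI
Tip deflection under a unit load at 2: L³/(3EI) = 732.3/EI.
With EI = 28000 kN·m²: δ_0 = 4.8043 m and δ_{22} = 0.026155 m/kN.
Compatibility — the spring shortens by R_2/k under the reaction it provides: δ_0 − R_2·δ_{22} = R_2/k. With 1/k = 0.000182 m/kN, R_2 = δ_0 / (δ_{22} + 1/k) = 4.8043 / (0.026155 + 0.000182) = 182.4 kN.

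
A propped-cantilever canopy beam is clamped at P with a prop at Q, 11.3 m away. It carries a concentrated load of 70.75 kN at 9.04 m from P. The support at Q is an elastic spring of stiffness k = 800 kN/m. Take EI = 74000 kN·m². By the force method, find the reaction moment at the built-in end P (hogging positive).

Take the reaction at Q as the redundant and release it; the primary structure is a cantilever fixed at P.
Deflection at Q on the released cantilever, summing each load's contribution:
  point load 70.75 at a = 9.04: Pa²(3L − a)/(6EI) = 23956/EI
Tip deflection under a unit load at Q: L³/(3EI) = 481/EI.
With EI = 74000 kN·m²: δ_0 = 0.32373 m and δ_{QQ} = 0.0065 m/kN.
Compatibility — the spring shortens by R_Q/k under the reaction it provides: δ_0 − R_Q·δ_{QQ} = R_Q/k. With 1/k = 0.00125 m/kN, R_Q = δ_0 / (δ_{QQ} + 1/k) = 0.32373 / (0.0065 + 0.00125) = 41.77 kN.
Moment equilibrium about P: M_P = Σ(load moments about P) − R_Q·L = 639.6 − 41.77×11.3 = 167.5 kN·m.

M_P = 167.5 kN·m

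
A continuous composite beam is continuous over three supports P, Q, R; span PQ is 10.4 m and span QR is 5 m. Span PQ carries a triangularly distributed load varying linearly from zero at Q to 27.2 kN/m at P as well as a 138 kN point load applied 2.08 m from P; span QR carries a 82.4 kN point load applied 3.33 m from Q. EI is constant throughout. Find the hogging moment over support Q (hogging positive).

Take M_Q as the redundant. Released structure: two simple spans PQ and QR with a hinge at Q.
End slopes at the hinge Q, treating each span as simply supported:
  span PQ: triangular load, peak 27.2: 7w₀L³/(360EI) = 594.9/EI
  span PQ: point load 138 at a = 2.08: Pab(L + a)/(6LEI) = 477.6/EI
  span QR: point load 82.4 at a = 3.33: Pab(L + b)/(6LEI) = 101.9/EI
  relative rotation θ_0 = (1073 + 101.9)/EI = 1174/EI
A unit hogging moment at Q produces rotation L₁/(3EI) + L₂/(3EI) = 5.133/EI.
Compatibility: M_Q·(L₁+L₂)/(3EI) = θ_0, giving M_Q = 228.8 kN·m (hogging).

M_Q = 228.8 kN·m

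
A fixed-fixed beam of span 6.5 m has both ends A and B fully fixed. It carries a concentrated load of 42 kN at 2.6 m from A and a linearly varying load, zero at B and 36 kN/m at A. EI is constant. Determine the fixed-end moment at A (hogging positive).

M_A = 115.4 kN·m

Release both end moments; the primary structure is a simply-supported span AB with redundants M_A and M_B.
On the primary (simply-supported) span, the end slopes from the loading are:
  at A: point load 42 at a = 2.6: Pab(L + b)/(6LEI) = 113.6/EI
  at B: point load 42 at a = 2.6: Pab(L + a)/(6LEI) = 99.37/EI
  at A: triangular load, peak 36: w₀L³/(45EI) = 219.7/EI
  at B: triangular load, peak 36: 7w₀L³/(360EI) = 192.2/EI
  θ_A0 = 333.3/EI,  θ_B0 = 291.6/EI
Flexibility coefficients: a unit moment at one end gives L/(3EI) there and L/(6EI) at the far end, so f₁₁ = f₂₂ = 2.167/EI and f₁₂ = f₂₁ = 1.083/EI.
Compatibility — zero rotation at each built-in end:
  2.167 M_A + 1.083 M_B = 333.3
  1.083 M_A + 2.167 M_B = 291.6
Solving the pair gives M_A = 115.4 kN·m and M_B = 76.91 kN·m (hogging).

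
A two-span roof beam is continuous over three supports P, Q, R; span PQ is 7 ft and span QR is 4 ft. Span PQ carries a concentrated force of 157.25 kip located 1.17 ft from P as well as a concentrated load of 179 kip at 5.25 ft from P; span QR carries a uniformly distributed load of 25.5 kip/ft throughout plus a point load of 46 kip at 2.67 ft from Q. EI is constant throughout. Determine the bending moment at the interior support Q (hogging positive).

M_Q = 216.2 kip·ft

Release continuity at Q by inserting a hinge; the redundant is the internal moment M_Q. The primary structure is two simply-supported spans PQ and QR.
End slopes at the hinge Q, treating each span as simply supported:
  span PQ: point load 157.25 at a = 1.17: Pab(L + a)/(6LEI) = 208.6/EI
  span PQ: point load 179 at a = 5.25: Pab(L + a)/(6LEI) = 479.7/EI
  span QR: UDL 25.5: wL³/(24EI) = 68/EI
  span QR: point load 46 at a = 2.67: Pab(L + b)/(6LEI) = 36.28/EI
  relative rotation θ_0 = (688.3 + 104.3)/EI = 792.6/EI
A unit hogging moment at Q produces rotation L₁/(3EI) + L₂/(3EI) = 3.667/EI.
Compatibility: M_Q·(L₁+L₂)/(3EI) = θ_0, giving M_Q = 216.2 kip·ft (hogging).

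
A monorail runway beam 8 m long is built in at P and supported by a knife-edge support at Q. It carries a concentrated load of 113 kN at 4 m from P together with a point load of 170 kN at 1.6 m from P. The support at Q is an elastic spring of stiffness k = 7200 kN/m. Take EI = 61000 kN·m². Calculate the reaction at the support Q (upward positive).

Choose R_Q as the redundant. The primary structure is the cantilever fixed at P.
Primary-structure tip deflection at Q by superposition:
  point load 113 at a = 4: Pa²(3L − a)/(6EI) = 6027/EI
  point load 170 at a = 1.6: Pa²(3L − a)/(6EI) = 1625/EI
  δ_0 = 7651/EI
Flexibility coefficient — unit upward force at Q: δ_{QQ} = L³/(3EI) = 170.7/EI.
With EI = 61000 kN·m²: δ_0 = 0.12543 m and δ_{QQ} = 0.002798 m/kN.
Compatibility — the spring shortens by R_Q/k under the reaction it provides: δ_0 − R_Q·δ_{QQ} = R_Q/k. With 1/k = 0.000139 m/kN, R_Q = δ_0 / (δ_{QQ} + 1/k) = 0.12543 / (0.002798 + 0.000139) = 42.71 kN.

R_Q = 42.71 kN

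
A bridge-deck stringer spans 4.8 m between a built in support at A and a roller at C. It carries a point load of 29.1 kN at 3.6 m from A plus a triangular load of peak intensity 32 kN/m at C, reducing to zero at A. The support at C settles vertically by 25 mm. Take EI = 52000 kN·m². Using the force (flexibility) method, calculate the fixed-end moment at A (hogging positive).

Release the roller at C. Primary structure: cantilever fixed at A.
Primary-structure tip deflection at C by superposition:
  point load 29.1 at a = 3.6: Pa²(3L − a)/(6EI) = 678.8/EI
  triangular load, peak 32 at the free end: 11w₀L⁴/(120EI) = 1557/EI
  δ_0 = 2236/EI
Tip deflection under a unit load at C: L³/(3EI) = 36.86/EI.
With EI = 52000 kN·m²: δ_0 = 0.043 m and δ_{CC} = 0.000709 m/kN.
Compatibility — the beam at C must follow the support down by 0.025 m: δ_0 − R_C·δ_{CC} = 0.025, so R_C = (0.043 − 0.025)/0.000709 = 25.39 kN.
Moment equilibrium about A: M_A = Σ(load moments about A) − R_C·L = 350.5 − 25.39×4.8 = 228.6 kN·m.

M_A = 228.6 kN·m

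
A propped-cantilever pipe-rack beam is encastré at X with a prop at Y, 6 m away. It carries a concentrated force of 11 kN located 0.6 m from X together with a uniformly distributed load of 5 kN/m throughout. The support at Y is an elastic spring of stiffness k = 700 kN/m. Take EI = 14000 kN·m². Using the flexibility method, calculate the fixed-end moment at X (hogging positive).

Take the reaction at Y as the redundant and release it; the primary structure is a cantilever fixed at X.
Free-end deflection of the primary structure under the applied loading (downward +):
  point load 11 at a = 0.6: Pa²(3L − a)/(6EI) = 11.48/EI
  UDL 5: wL⁴/(8EI) = 810/EI
  δ_0 = 821.5/EI
Flexibility coefficient — unit upward force at Y: δ_{YY} = L³/(3EI) = 72/EI.
With EI = 14000 kN·m²: δ_0 = 0.058677 m and δ_{YY} = 0.005143 m/kN.
Compatibility — the spring shortens by R_Y/k under the reaction it provides: δ_0 − R_Y·δ_{YY} = R_Y/k. With 1/k = 0.001429 m/kN, R_Y = δ_0 / (δ_{YY} + 1/k) = 0.058677 / (0.005143 + 0.001429) = 8.929 kN.
Moment equilibrium about X: M_X = Σ(load moments about X) − R_Y·L = 96.6 − 8.929×6 = 43.02 kN·m.

M_X = 43.02 kN·m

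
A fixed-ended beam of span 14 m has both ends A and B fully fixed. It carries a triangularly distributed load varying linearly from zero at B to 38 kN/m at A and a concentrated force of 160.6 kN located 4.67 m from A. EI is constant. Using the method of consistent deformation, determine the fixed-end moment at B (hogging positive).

Release both end moments; the primary structure is a simply-supported span AB with redundants M_A and M_B.
End rotations of the released simple span under the applied load (×1/EI):
  at A: triangular load, peak 38: w₀L³/(45EI) = 2317/EI
  at B: triangular load, peak 38: 7w₀L³/(360EI) = 2028/EI
  at A: point load 160.6 at a = 4.67: Pab(L + b)/(6LEI) = 1943/EI
  at B: point load 160.6 at a = 4.67: Pab(L + a)/(6LEI) = 1555/EI
  θ_A0 = 4261/EI,  θ_B0 = 3583/EI
Flexibility coefficients: a unit moment at one end gives L/(3EI) there and L/(6EI) at the far end, so f₁₁ = f₂₂ = 4.667/EI and f₁₂ = f₂₁ = 2.333/EI.
Compatibility — zero rotation at each built-in end:
  4.667 M_A + 2.333 M_B = 4261
  2.333 M_A + 4.667 M_B = 3583
Solving the pair gives M_A = 705.5 kN·m and M_B = 415 kN·m (hogging).

M_B = 415 kN·m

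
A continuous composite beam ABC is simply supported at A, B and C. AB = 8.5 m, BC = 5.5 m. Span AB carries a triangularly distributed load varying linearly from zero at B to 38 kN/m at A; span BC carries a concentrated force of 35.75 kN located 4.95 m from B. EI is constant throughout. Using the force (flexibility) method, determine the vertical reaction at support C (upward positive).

R_C = 13.8 kN

Release continuity at B by inserting a hinge; the redundant is the internal moment M_B. The primary structure is two simply-supported spans AB and BC.
Discontinuity in slope at B on the released structure — sum the simple-span end rotations:
  span AB: triangular load, peak 38: 7w₀L³/(360EI) = 453.8/EI
  span BC: point load 35.75 at a = 4.95: Pab(L + b)/(6LEI) = 17.84/EI
  relative rotation θ_0 = (453.8 + 17.84)/EI = 471.6/EI
A unit hogging moment at B produces rotation L₁/(3EI) + L₂/(3EI) = 4.667/EI.
Slope continuity at B: θ_0 = M_B·4.667/EI, so M_B = 471.6/4.667 = 101.1 kN·m (hogging).
Span BC, ΣM about C: R_B^{BC}·5.5 = 19.66 + 101.1, so R_B^{BC} = 21.95 kN and R_C = 35.75 − 21.95 = 13.8 kN.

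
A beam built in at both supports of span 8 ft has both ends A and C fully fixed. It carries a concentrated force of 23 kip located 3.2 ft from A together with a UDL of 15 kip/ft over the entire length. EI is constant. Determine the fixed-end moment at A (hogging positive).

M_A = 106.5 kip·ft

Take the two fixed-end moments M_A, M_C as redundants; the released structure is the simple span AC.
Simple-span end rotations at A and C under the given loads:
  at A: point load 23 at a = 3.2: Pab(L + b)/(6LEI) = 94.21/EI
  at C: point load 23 at a = 3.2: Pab(L + a)/(6LEI) = 82.43/EI
  at A: UDL 15: wL³/(24EI) = 320/EI
  at C: UDL 15: wL³/(24EI) = 320/EI
  θ_A0 = 414.2/EI,  θ_C0 = 402.4/EI
Flexibility coefficients: a unit moment at one end gives L/(3EI) there and L/(6EI) at the far end, so f₁₁ = f₂₂ = 2.667/EI and f₁₂ = f₂₁ = 1.333/EI.
Compatibility — zero rotation at each built-in end:
  2.667 M_A + 1.333 M_C = 414.2
  1.333 M_A + 2.667 M_C = 402.4
Solving the pair gives M_A = 106.5 kip·ft and M_C = 97.66 kip·ft (hogging).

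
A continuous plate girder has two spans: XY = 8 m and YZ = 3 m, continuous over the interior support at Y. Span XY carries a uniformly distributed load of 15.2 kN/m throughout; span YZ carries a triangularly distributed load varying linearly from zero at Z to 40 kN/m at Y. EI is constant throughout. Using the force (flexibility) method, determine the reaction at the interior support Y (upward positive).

Release continuity at Y by inserting a hinge; the redundant is the internal moment M_Y. The primary structure is two simply-supported spans XY and YZ.
End slopes at the hinge Y, treating each span as simply supported:
  span XY: UDL 15.2: wL³/(24EI) = 324.3/EI
  span YZ: triangular load, peak 40: w₀L³/(45EI) = 24/EI
  relative rotation θ_0 = (324.3 + 24)/EI = 348.3/EI
A unit hogging moment at Y produces rotation L₁/(3EI) + L₂/(3EI) = 3.667/EI.
Compatibility: M_Y·(L₁+L₂)/(3EI) = θ_0, giving M_Y = 94.98 kN·m (hogging).
Span XY, ΣM about X with M_Y applied at Y: R_Y^{XY}·8 = 486.4 + 94.98, so R_Y^{XY} = 72.67 kN and R_X = 121.6 − 72.67 = 48.93 kN.
Span YZ, ΣM about Z: R_Y^{YZ}·3 = 120 + 94.98, so R_Y^{YZ} = 71.66 kN and R_Z = 60 − 71.66 = -11.66 kN.
R_Y = 72.67 + 71.66 = 144.3 kN.

R_Y = 144.3 kN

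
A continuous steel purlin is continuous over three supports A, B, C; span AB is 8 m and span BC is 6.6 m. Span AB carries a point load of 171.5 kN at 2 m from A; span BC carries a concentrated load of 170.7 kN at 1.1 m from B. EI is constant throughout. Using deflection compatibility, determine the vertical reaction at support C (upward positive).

R_C = 5.277 kN

Take M_B as the redundant. Released structure: two simple spans AB and BC with a hinge at B.
Discontinuity in slope at B on the released structure — sum the simple-span end rotations:
  span AB: point load 171.5 at a = 2: Pab(L + a)/(6LEI) = 428.8/EI
  span BC: point load 170.7 at a = 1.1: Pab(L + b)/(6LEI) = 315.6/EI
  relative rotation θ_0 = (428.8 + 315.6)/EI = 744.3/EI
A unit hogging moment at B produces rotation L₁/(3EI) + L₂/(3EI) = 4.867/EI.
Slope continuity at B: θ_0 = M_B·4.867/EI, so M_B = 744.3/4.867 = 152.9 kN·m (hogging).
Span BC, ΣM about C: R_B^{BC}·6.6 = 938.9 + 152.9, so R_B^{BC} = 165.4 kN and R_C = 170.7 − 165.4 = 5.277 kN.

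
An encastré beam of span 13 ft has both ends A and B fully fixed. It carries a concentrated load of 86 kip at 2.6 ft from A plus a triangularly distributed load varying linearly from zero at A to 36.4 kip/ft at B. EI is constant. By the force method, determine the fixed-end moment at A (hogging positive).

M_A = 348.2 kip·ft

Release both end moments; the primary structure is a simply-supported span AB with redundants M_A and M_B.
On the primary (simply-supported) span, the end slopes from the loading are:
  at A: point load 86 at a = 2.6: Pab(L + b)/(6LEI) = 697.6/EI
  at B: point load 86 at a = 2.6: Pab(L + a)/(6LEI) = 465.1/EI
  at A: triangular load, peak 36.4: 7w₀L³/(360EI) = 1555/EI
  at B: triangular load, peak 36.4: w₀L³/(45EI) = 1777/EI
  θ_A0 = 2253/EI,  θ_B0 = 2242/EI
Flexibility coefficients: a unit moment at one end gives L/(3EI) there and L/(6EI) at the far end, so f₁₁ = f₂₂ = 4.333/EI and f₁₂ = f₂₁ = 2.167/EI.
Compatibility — zero rotation at each built-in end:
  4.333 M_A + 2.167 M_B = 2253
  2.167 M_A + 4.333 M_B = 2242
Solving the pair gives M_A = 348.2 kip·ft and M_B = 343.4 kip·ft (hogging).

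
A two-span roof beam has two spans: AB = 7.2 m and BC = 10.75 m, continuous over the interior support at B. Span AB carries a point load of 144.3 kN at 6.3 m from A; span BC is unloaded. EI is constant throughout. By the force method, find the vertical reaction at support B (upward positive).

Take M_B as the redundant. Released structure: two simple spans AB and BC with a hinge at B.
End slopes at the hinge B, treating each span as simply supported:
  span AB: point load 144.3 at a = 6.3: Pab(L + a)/(6LEI) = 255.7/EI
  relative rotation θ_0 = (255.7 + 0)/EI = 255.7/EI
A unit hogging moment at B produces rotation L₁/(3EI) + L₂/(3EI) = 5.983/EI.
Slope continuity at B: θ_0 = M_B·5.983/EI, so M_B = 255.7/5.983 = 42.73 kN·m (hogging).
Span AB, ΣM about A with M_B applied at B: R_B^{AB}·7.2 = 909.1 + 42.73, so R_B^{AB} = 132.2 kN and R_A = 144.3 − 132.2 = 12.1 kN.
Span BC, ΣM about C: R_B^{BC}·10.75 = 0 + 42.73, so R_B^{BC} = 3.975 kN and R_C = 0 − 3.975 = -3.975 kN.
R_B = 132.2 + 3.975 = 136.2 kN.

R_B = 136.2 kN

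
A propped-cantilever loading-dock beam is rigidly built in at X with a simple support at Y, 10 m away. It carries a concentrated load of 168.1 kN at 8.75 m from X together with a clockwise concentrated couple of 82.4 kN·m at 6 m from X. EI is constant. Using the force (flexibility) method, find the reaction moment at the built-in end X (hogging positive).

Remove the prop at Y; the released (primary) structure is a cantilever built in at X.
Downward deflection at the released point Y due to the loads:
  point load 168.1 at a = 8.75: Pa²(3L − a)/(6EI) = 45582/EI
  clockwise couple 82.4 at a = 6: M₀a(2L − a)/(2EI) = 3461/EI
  δ_0 = 49043/EI
Tip deflection under a unit load at Y: L³/(3EI) = 333.3/EI.
The prop prevents deflection at Y: R_Y = δ_0/δ_{YY} = 49043/333.3 = 147.1 kN.
Moment equilibrium about X: M_X = Σ(load moments about X) − R_Y·L = 1553 − 147.1×10 = 82 kN·m.

M_X = 82 kN·m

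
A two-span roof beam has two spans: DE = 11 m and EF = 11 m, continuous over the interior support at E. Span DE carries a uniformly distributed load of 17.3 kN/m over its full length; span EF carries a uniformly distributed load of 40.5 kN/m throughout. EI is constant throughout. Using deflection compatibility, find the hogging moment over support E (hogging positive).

M_E = 437.1 kN·m

Release continuity at E by inserting a hinge; the redundant is the internal moment M_E. The primary structure is two simply-supported spans DE and EF.
End slopes at the hinge E, treating each span as simply supported:
  span DE: UDL 17.3: wL³/(24EI) = 959.4/EI
  span EF: UDL 40.5: wL³/(24EI) = 2246/EI
  relative rotation θ_0 = (959.4 + 2246)/EI = 3205/EI
A unit hogging moment at E produces rotation L₁/(3EI) + L₂/(3EI) = 7.333/EI.
Slope continuity at E: θ_0 = M_E·7.333/EI, so M_E = 3205/7.333 = 437.1 kN·m (hogging).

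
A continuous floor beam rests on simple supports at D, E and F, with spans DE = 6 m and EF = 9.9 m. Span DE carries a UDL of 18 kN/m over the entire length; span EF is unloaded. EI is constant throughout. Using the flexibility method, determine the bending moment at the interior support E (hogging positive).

M_E = 30.57 kN·m

Take M_E as the redundant. Released structure: two simple spans DE and EF with a hinge at E.
Discontinuity in slope at E on the released structure — sum the simple-span end rotations:
  span DE: UDL 18: wL³/(24EI) = 162/EI
  relative rotation θ_0 = (162 + 0)/EI = 162/EI
A unit hogging moment at E produces rotation L₁/(3EI) + L₂/(3EI) = 5.3/EI.
Slope continuity at E: θ_0 = M_E·5.3/EI, so M_E = 162/5.3 = 30.57 kN·m (hogging).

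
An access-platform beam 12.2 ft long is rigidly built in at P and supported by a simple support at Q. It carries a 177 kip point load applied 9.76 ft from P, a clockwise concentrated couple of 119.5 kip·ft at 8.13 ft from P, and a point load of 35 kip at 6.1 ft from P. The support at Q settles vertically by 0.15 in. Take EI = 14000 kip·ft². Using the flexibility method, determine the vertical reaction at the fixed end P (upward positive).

Choose R_Q as the redundant. The primary structure is the cantilever fixed at P.
Free-end deflection of the primary structure under the applied loading (downward +):
  point load 177 at a = 9.76: Pa²(3L − a)/(6EI) = 75423/EI
  clockwise couple 119.5 at a = 8.13: M₀a(2L − a)/(2EI) = 7903/EI
  point load 35 at a = 6.1: Pa²(3L − a)/(6EI) = 6620/EI
  δ_0 = 89947/EI
Flexibility coefficient — unit upward force at Q: δ_{QQ} = L³/(3EI) = 605.3/EI.
With EI = 14000 kip·ft²: δ_0 = 6.4248 ft and δ_{QQ} = 0.043234 ft/kip.
Compatibility — the beam at Q must follow the support down by 0.0125 ft: δ_0 − R_Q·δ_{QQ} = 0.0125, so R_Q = (6.4248 − 0.0125)/0.043234 = 148.3 kip.
Vertical equilibrium: R_P = ΣP − R_Q = 212 − 148.3 = 63.69 kip.

R_P = 63.69 kip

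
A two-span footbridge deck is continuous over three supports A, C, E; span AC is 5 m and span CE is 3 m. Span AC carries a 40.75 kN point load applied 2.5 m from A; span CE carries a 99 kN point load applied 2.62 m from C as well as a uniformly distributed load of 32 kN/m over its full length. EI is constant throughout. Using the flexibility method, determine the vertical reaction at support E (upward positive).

R_E = 119.7 kN

Take M_C as the redundant. Released structure: two simple spans AC and CE with a hinge at C.
End slopes at the hinge C, treating each span as simply supported:
  span AC: point load 40.75 at a = 2.5: Pab(L + a)/(6LEI) = 63.67/EI
  span CE: point load 99 at a = 2.62: Pab(L + b)/(6LEI) = 18.51/EI
  span CE: UDL 32: wL³/(24EI) = 36/EI
  relative rotation θ_0 = (63.67 + 54.51)/EI = 118.2/EI
A unit hogging moment at C produces rotation L₁/(3EI) + L₂/(3EI) = 2.667/EI.
Compatibility: M_C·(L₁+L₂)/(3EI) = θ_0, giving M_C = 44.32 kN·m (hogging).
Span CE, ΣM about E: R_C^{CE}·3 = 181.6 + 44.32, so R_C^{CE} = 75.31 kN and R_E = 195 − 75.31 = 119.7 kN.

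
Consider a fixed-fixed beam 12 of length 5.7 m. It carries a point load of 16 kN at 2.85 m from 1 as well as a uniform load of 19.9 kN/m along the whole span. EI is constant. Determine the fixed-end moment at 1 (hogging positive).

Release both end moments; the primary structure is a simply-supported span 12 with redundants M_1 and M_2.
Simple-span end rotations at 1 and 2 under the given loads:
  at 1: point load 16 at a = 2.85: Pab(L + b)/(6LEI) = 32.49/EI
  at 2: point load 16 at a = 2.85: Pab(L + a)/(6LEI) = 32.49/EI
  at 1: UDL 19.9: wL³/(24EI) = 153.6/EI
  at 2: UDL 19.9: wL³/(24EI) = 153.6/EI
  θ_10 = 186/EI,  θ_20 = 186/EI
Flexibility coefficients: a unit moment at one end gives L/(3EI) there and L/(6EI) at the far end, so f₁₁ = f₂₂ = 1.9/EI and f₁₂ = f₂₁ = 0.95/EI.
Compatibility — zero rotation at each built-in end:
  1.9 M_1 + 0.95 M_2 = 186
  0.95 M_1 + 1.9 M_2 = 186
Solving the pair gives M_1 = 65.28 kN·m and M_2 = 65.28 kN·m (hogging).

M_1 = 65.28 kN·m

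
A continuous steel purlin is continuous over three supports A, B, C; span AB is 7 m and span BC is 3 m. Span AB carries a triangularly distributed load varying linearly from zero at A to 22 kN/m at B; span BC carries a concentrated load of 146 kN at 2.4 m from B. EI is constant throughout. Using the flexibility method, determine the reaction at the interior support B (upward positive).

Insert a hinge at B; M_B is the redundant, and each span becomes simply supported.
Rotations at B on the released spans (each span's end-slope, ×1/EI):
  span AB: triangular load, peak 22: w₀L³/(45EI) = 167.7/EI
  span BC: point load 146 at a = 2.4: Pab(L + b)/(6LEI) = 42.05/EI
  relative rotation θ_0 = (167.7 + 42.05)/EI = 209.7/EI
A unit hogging moment at B produces rotation L₁/(3EI) + L₂/(3EI) = 3.333/EI.
Slope continuity at B: θ_0 = M_B·3.333/EI, so M_B = 209.7/3.333 = 62.92 kN·m (hogging).
Span AB, ΣM about A with M_B applied at B: R_B^{AB}·7 = 359.3 + 62.92, so R_B^{AB} = 60.32 kN and R_A = 77 − 60.32 = 16.68 kN.
Span BC, ΣM about C: R_B^{BC}·3 = 87.6 + 62.92, so R_B^{BC} = 50.17 kN and R_C = 146 − 50.17 = 95.83 kN.
R_B = 60.32 + 50.17 = 110.5 kN.

R_B = 110.5 kN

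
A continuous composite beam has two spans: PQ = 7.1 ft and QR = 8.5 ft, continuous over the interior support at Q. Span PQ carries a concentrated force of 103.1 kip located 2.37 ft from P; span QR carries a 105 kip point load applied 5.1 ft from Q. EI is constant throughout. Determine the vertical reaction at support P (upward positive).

Insert a hinge at Q; M_Q is the redundant, and each span becomes simply supported.
Discontinuity in slope at Q on the released structure — sum the simple-span end rotations:
  span PQ: point load 103.1 at a = 2.37: Pab(L + a)/(6LEI) = 256.9/EI
  span QR: point load 105 at a = 5.1: Pab(L + b)/(6LEI) = 424.8/EI
  relative rotation θ_0 = (256.9 + 424.8)/EI = 681.8/EI
A unit hogging moment at Q produces rotation L₁/(3EI) + L₂/(3EI) = 5.2/EI.
Compatibility: M_Q·(L₁+L₂)/(3EI) = θ_0, giving M_Q = 131.1 kip·ft (hogging).
Span PQ, ΣM about P with M_Q applied at Q: R_Q^{PQ}·7.1 = 244.3 + 131.1, so R_Q^{PQ} = 52.88 kip and R_P = 103.1 − 52.88 = 50.22 kip.

R_P = 50.22 kip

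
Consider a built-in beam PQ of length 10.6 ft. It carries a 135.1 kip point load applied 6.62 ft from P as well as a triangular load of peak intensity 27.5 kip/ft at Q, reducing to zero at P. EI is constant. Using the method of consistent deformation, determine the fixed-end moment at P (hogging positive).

Take the two fixed-end moments M_P, M_Q as redundants; the released structure is the simple span PQ.
On the primary (simply-supported) span, the end slopes from the loading are:
  at P: point load 135.1 at a = 6.62: Pab(L + b)/(6LEI) = 816/EI
  at Q: point load 135.1 at a = 6.62: Pab(L + a)/(6LEI) = 963.8/EI
  at P: triangular load, peak 27.5: 7w₀L³/(360EI) = 636.9/EI
  at Q: triangular load, peak 27.5: w₀L³/(45EI) = 727.8/EI
  θ_P0 = 1453/EI,  θ_Q0 = 1692/EI
Flexibility coefficients: a unit moment at one end gives L/(3EI) there and L/(6EI) at the far end, so f₁₁ = f₂₂ = 3.533/EI and f₁₂ = f₂₁ = 1.767/EI.
Compatibility — zero rotation at each built-in end:
  3.533 M_P + 1.767 M_Q = 1453
  1.767 M_P + 3.533 M_Q = 1692
Solving the pair gives M_P = 229.1 kip·ft and M_Q = 364.2 kip·ft (hogging).

M_P = 229.1 kip·ft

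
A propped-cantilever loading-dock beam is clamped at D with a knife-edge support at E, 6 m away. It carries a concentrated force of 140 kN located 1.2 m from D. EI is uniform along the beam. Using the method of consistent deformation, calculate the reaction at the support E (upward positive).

Release the roller at E. Primary structure: cantilever fixed at D.
Free-end deflection of the primary structure under the applied loading (downward +):
  point load 140 at a = 1.2: Pa²(3L − a)/(6EI) = 564.5/EI
Flexibility coefficient — unit upward force at E: δ_{EE} = L³/(3EI) = 72/EI.
The prop prevents deflection at E: R_E = δ_0/δ_{EE} = 564.5/72 = 7.84 kN.

R_E = 7.84 kN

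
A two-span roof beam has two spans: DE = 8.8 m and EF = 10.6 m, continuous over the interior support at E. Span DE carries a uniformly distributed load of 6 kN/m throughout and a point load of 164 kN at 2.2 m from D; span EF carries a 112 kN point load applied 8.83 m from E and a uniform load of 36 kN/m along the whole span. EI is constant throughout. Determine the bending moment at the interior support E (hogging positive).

Insert a hinge at E; M_E is the redundant, and each span becomes simply supported.
Rotations at E on the released spans (each span's end-slope, ×1/EI):
  span DE: UDL 6: wL³/(24EI) = 170.4/EI
  span DE: point load 164 at a = 2.2: Pab(L + a)/(6LEI) = 496.1/EI
  span EF: point load 112 at a = 8.83: Pab(L + b)/(6LEI) = 340.5/EI
  span EF: UDL 36: wL³/(24EI) = 1787/EI
  relative rotation θ_0 = (666.5 + 2127)/EI = 2793/EI
A unit hogging moment at E produces rotation L₁/(3EI) + L₂/(3EI) = 6.467/EI.
Compatibility: M_E·(L₁+L₂)/(3EI) = θ_0, giving M_E = 432 kN·m (hogging).

M_E = 432 kN·m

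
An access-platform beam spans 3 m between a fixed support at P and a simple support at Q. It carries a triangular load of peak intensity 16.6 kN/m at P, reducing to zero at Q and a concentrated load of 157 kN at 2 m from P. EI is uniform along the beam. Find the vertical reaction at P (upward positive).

Take the reaction at Q as the redundant and release it; the primary structure is a cantilever fixed at P.
Downward deflection at the released point Q due to the loads:
  triangular load, peak 16.6 at the fixed end: w₀L⁴/(30EI) = 44.82/EI
  point load 157 at a = 2: Pa²(3L − a)/(6EI) = 732.7/EI
  δ_0 = 777.5/EI
Tip deflection under a unit load at Q: L³/(3EI) = 9/EI.
Compatibility at Q: δ_0 − R_Q·δ_{QQ} = 0, so R_Q = 777.5/9 = 86.39 kN.
Vertical equilibrium: R_P = ΣP − R_Q = 181.9 − 86.39 = 95.51 kN.

R_P = 95.51 kN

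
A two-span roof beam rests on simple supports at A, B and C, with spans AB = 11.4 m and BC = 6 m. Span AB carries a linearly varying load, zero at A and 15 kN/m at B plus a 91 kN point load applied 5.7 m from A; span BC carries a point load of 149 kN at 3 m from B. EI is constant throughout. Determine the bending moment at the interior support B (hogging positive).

M_B = 270.4 kN·m

Insert a hinge at B; M_B is the redundant, and each span becomes simply supported.
End slopes at the hinge B, treating each span as simply supported:
  span AB: triangular load, peak 15: w₀L³/(45EI) = 493.8/EI
  span AB: point load 91 at a = 5.7: Pab(L + a)/(6LEI) = 739.1/EI
  span BC: point load 149 at a = 3: Pab(L + b)/(6LEI) = 335.2/EI
  relative rotation θ_0 = (1233 + 335.2)/EI = 1568/EI
A unit hogging moment at B produces rotation L₁/(3EI) + L₂/(3EI) = 5.8/EI.
Compatibility: M_B·(L₁+L₂)/(3EI) = θ_0, giving M_B = 270.4 kN·m (hogging).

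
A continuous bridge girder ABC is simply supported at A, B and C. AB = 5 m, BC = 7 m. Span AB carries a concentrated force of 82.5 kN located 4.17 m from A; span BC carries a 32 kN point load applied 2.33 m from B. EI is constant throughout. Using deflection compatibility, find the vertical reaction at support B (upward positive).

R_B = 105.9 kN

Insert a hinge at B; M_B is the redundant, and each span becomes simply supported.
Rotations at B on the released spans (each span's end-slope, ×1/EI):
  span AB: point load 82.5 at a = 4.17: Pab(L + a)/(6LEI) = 87.28/EI
  span BC: point load 32 at a = 2.33: Pab(L + b)/(6LEI) = 96.75/EI
  relative rotation θ_0 = (87.28 + 96.75)/EI = 184/EI
A unit hogging moment at B produces rotation L₁/(3EI) + L₂/(3EI) = 4/EI.
Compatibility: M_B·(L₁+L₂)/(3EI) = θ_0, giving M_B = 46.01 kN·m (hogging).
Span AB, ΣM about A with M_B applied at B: R_B^{AB}·5 = 344 + 46.01, so R_B^{AB} = 78.01 kN and R_A = 82.5 − 78.01 = 4.494 kN.
Span BC, ΣM about C: R_B^{BC}·7 = 149.4 + 46.01, so R_B^{BC} = 27.92 kN and R_C = 32 − 27.92 = 4.079 kN.
R_B = 78.01 + 27.92 = 105.9 kN.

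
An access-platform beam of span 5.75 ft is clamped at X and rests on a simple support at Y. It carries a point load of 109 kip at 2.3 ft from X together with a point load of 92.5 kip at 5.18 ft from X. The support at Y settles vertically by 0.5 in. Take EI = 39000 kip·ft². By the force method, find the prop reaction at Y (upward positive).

R_Y = 75.82 kip

Remove the prop at Y; the released (primary) structure is a cantilever built in at X.
Deflection at Y on the released cantilever, summing each load's contribution:
  point load 109 at a = 2.3: Pa²(3L − a)/(6EI) = 1437/EI
  point load 92.5 at a = 5.18: Pa²(3L − a)/(6EI) = 4993/EI
  δ_0 = 6430/EI
Tip deflection under a unit load at Y: L³/(3EI) = 63.37/EI.
With EI = 39000 kip·ft²: δ_0 = 0.16486 ft and δ_{YY} = 0.001625 ft/kip.
Compatibility — the beam at Y must follow the support down by 0.04167 ft: δ_0 − R_Y·δ_{YY} = 0.04167, so R_Y = (0.16486 − 0.04167)/0.001625 = 75.82 kip.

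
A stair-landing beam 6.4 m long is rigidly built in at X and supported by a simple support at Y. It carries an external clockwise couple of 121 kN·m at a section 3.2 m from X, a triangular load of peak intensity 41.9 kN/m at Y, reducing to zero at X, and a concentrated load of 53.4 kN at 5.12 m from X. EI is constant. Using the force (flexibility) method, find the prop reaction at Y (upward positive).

Remove the prop at Y; the released (primary) structure is a cantilever built in at X.
Free-end deflection of the primary structure under the applied loading (downward +):
  clockwise couple 121 at a = 3.2: M₀a(2L − a)/(2EI) = 1859/EI
  triangular load, peak 41.9 at the free end: 11w₀L⁴/(120EI) = 6444/EI
  point load 53.4 at a = 5.12: Pa²(3L − a)/(6EI) = 3285/EI
  δ_0 = 11587/EI
Tip deflection under a unit load at Y: L³/(3EI) = 87.38/EI.
The prop prevents deflection at Y: R_Y = δ_0/δ_{YY} = 11587/87.38 = 132.6 kN.

R_Y = 132.6 kN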